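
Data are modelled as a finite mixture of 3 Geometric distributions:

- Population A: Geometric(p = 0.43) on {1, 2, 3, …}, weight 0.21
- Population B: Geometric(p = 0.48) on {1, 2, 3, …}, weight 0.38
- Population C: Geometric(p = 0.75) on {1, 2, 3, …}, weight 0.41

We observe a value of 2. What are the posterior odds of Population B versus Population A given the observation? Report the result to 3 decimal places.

Only the two components matter; the odds are (P(Z=i) f_i(x)) / (P(Z=j) f_j(x)).
Component likelihoods at x = 2:
  f_A = 0.2451
  f_B = 0.2496
  f_C = 0.1875
Odds = (0.38/0.21) × (0.2496/0.2451) = 1.80952 × 1.01836 ≈ 1.843

1.843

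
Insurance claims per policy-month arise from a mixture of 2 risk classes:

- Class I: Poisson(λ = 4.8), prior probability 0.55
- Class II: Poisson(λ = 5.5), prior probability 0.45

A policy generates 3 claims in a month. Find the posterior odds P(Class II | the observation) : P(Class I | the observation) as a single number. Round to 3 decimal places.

Posterior odds = (w_i f_i(x)) / (w_j f_j(x)); the normalising sum cancels.
Evaluate each component's likelihood at the observed value:
  f_I = e^(−4.8)·4.8^3/3! = 0.151691
  f_II = e^(−5.5)·5.5^3/3! = 0.113323
0.0509952 / 0.0834299 ≈ 0.611

0.611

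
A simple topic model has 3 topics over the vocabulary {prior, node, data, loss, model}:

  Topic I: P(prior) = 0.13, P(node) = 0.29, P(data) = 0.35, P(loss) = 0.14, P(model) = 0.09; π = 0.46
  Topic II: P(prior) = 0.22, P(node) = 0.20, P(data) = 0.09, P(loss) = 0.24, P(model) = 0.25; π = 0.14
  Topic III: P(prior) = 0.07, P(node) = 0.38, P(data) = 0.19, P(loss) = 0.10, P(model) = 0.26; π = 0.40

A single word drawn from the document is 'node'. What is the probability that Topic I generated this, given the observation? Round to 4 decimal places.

0.4257

P(component k | x) = π_k·f_k(x) / marginal(x), where marginal(x) = Σ_j π_j·f_j(x).
Evaluate each component's likelihood at the observed value:
  p_I = P(node | comp) = 0.29
  p_II = P(node | comp) = 0.20
  p_III = P(node | comp) = 0.38
Multiply by the mixture weights:
  π_I·p_I = 0.46 × 0.29 = 0.1334
  π_II·p_II = 0.14 × 0.2 = 0.028
  π_III·p_III = 0.40 × 0.38 = 0.152
Sum: 0.1334 + 0.028 + 0.152 = 0.3134
Responsibility of Topic I: 0.1334 / 0.3134 ≈ 0.4257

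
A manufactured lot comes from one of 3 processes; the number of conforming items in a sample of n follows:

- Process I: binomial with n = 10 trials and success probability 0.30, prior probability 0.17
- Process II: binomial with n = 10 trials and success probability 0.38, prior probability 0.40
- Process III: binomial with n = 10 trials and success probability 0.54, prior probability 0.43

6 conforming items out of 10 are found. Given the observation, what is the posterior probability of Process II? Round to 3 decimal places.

0.260

P(component k | x) = π_k·f_k(x) / marginal(x), where marginal(x) = Σ_j π_j·f_j(x).
Evaluate each component's likelihood at the observed value:
  p_I = C(10,6)·0.30^6·0.70^4 = 210·0.000729·0.2401 = 0.0367569
  p_II = C(10,6)·0.38^6·0.62^4 = 210·0.00301094·0.147763 = 0.0934303
  p_III = C(10,6)·0.54^6·0.46^4 = 210·0.0247949·0.0447746 = 0.233138
Multiply by the mixture weights:
  π_I·p_I = 0.17 × 0.0367569 = 0.00624867
  π_II·p_II = 0.40 × 0.0934303 = 0.0373721
  π_III·p_III = 0.43 × 0.233138 = 0.100249
Normaliser: 0.00624867 + 0.0373721 + 0.100249 = 0.14387
P(Process II | data) = 0.0373721 / 0.14387 ≈ 0.260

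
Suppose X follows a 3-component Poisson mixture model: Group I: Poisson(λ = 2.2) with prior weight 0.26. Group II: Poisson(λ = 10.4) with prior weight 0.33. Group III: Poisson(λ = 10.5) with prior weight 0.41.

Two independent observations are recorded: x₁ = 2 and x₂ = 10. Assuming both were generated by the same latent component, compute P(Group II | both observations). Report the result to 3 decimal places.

Apply Bayes' rule: the posterior for each component is proportional to its prior times its likelihood at x.
Since both observations come from the same component, the likelihood for component k is f_k(x₁)·f_k(x₂).
  L_I = [e^(−2.2)·2.2^2/2! = 0.268144] × [8.10991e-05] = 2.17462e-05
  L_II = [e^(−10.4)·10.4^2/2! = 0.00164579] × [0.124139] = 0.000204306
  L_III = [e^(−10.5)·10.5^2/2! = 0.00151795] × [0.123606] = 0.000187627
Unnormalised posteriors:
  π_I·L_I = 0.26 × 2.17462e-05 = 5.65401e-06
  π_II·L_II = 0.33 × 0.000204306 = 6.74211e-05
  π_III·L_III = 0.41 × 0.000187627 = 7.69269e-05
Normaliser: 5.65401e-06 + 6.74211e-05 + 7.69269e-05 = 0.000150002
P(Group II | x₁,x₂) ≈ 0.449

0.449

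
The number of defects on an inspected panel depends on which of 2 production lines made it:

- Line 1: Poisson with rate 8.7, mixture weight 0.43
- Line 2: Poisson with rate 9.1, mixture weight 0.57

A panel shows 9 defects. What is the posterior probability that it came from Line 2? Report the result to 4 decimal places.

0.5711

Apply Bayes' rule: the posterior for each component is proportional to its prior times its likelihood at x.
Poisson probabilities:
  f_1 = e^(−8.7)·8.7^9/9! = 0.131084
  f_2 = e^(−9.1)·9.1^9/9! = 0.131683
Weight by the priors:
  P(Z=1)·f_1 = 0.43 × 0.131084 = 0.0563659
  P(Z=2)·f_2 = 0.57 × 0.131683 = 0.0750593
Denominator: 0.0563659 + 0.0750593 = 0.131425
So the posterior for Line 2 is 0.0750593 / 0.131425 ≈ 0.5711.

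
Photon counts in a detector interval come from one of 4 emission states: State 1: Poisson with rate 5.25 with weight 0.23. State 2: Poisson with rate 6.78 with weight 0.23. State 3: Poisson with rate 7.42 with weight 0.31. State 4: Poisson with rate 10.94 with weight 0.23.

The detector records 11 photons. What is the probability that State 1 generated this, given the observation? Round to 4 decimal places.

By Bayes' theorem, P(k | x) = π_k f_k(x) / Σ_j π_j f_j(x).
Poisson probabilities:
  f_1 = 0.0109787
  f_2 = 0.0396145
  f_3 = 0.0563407
  f_4 = 0.119358
Multiply by the mixture weights:
  π_1·f_1 = 0.23 × 0.0109787 = 0.0025251
  π_2·f_2 = 0.23 × 0.0396145 = 0.00911134
  π_3·f_3 = 0.31 × 0.0563407 = 0.0174656
  π_4·f_4 = 0.23 × 0.119358 = 0.0274524
Normaliser: 0.0025251 + 0.00911134 + 0.0174656 + 0.0274524 = 0.0565545
So the posterior for State 1 is 0.0025251 / 0.0565545 ≈ 0.0446.

0.0446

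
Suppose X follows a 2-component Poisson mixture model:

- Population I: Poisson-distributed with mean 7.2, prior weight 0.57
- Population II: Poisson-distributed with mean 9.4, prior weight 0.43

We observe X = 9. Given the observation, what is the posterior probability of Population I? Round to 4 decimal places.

The responsibility of component k is w_k f_k(x) divided by Σ_j w_j f_j(x).
Poisson probabilities:
  p_I = 0.106982
  p_II = 0.130623
Multiply by the mixture weights:
  w_I·p_I = 0.57 × 0.106982 = 0.0609795
  w_II·p_II = 0.43 × 0.130623 = 0.0561679
Sum: 0.0609795 + 0.0561679 = 0.117147
Responsibility of Population I: 0.0609795 / 0.117147 ≈ 0.5205

0.5205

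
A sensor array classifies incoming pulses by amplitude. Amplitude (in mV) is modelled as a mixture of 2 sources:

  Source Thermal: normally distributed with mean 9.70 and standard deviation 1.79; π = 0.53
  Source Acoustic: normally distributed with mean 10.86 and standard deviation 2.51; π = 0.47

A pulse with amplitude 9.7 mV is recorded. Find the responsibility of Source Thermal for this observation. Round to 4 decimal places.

P(component k | x) = w_k·f_k(x) / marginal(x), where marginal(x) = Σ_j w_j·f_j(x).
Normal densities:
  p_Thermal = (1/(1.79·√(2π)))·exp(−(9.7−9.70)²/(2·1.79²)) = 0.222873·exp(-0.00000) = 0.222873
  p_Acoustic = (1/(2.51·√(2π)))·exp(−(9.7−10.86)²/(2·2.51²)) = 0.158941·exp(-0.10679) = 0.142842
Weight by the priors:
  w_Thermal·p_Thermal = 0.53 × 0.222873 = 0.118123
  w_Acoustic·p_Acoustic = 0.47 × 0.142842 = 0.0671359
Denominator: 0.118123 + 0.0671359 = 0.185259
Responsibility of Source Thermal: 0.118123 / 0.185259 ≈ 0.6376

0.6376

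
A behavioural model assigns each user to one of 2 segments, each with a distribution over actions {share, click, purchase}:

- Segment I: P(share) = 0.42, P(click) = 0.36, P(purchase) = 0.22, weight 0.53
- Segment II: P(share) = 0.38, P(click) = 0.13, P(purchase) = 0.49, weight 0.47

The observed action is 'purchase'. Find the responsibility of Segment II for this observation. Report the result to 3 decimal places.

0.664

By Bayes' theorem, P(k | x) = π_k f_k(x) / Σ_j π_j f_j(x).
Categorical probabilities:
  f_I = P(purchase | comp) = 0.22
  f_II = P(purchase | comp) = 0.49
Multiply by the mixture weights:
  π_I·f_I = 0.53 × 0.22 = 0.1166
  π_II·f_II = 0.47 × 0.49 = 0.2303
Evidence: 0.1166 + 0.2303 = 0.3469
P(Segment II | data) = 0.2303 / 0.3469 ≈ 0.664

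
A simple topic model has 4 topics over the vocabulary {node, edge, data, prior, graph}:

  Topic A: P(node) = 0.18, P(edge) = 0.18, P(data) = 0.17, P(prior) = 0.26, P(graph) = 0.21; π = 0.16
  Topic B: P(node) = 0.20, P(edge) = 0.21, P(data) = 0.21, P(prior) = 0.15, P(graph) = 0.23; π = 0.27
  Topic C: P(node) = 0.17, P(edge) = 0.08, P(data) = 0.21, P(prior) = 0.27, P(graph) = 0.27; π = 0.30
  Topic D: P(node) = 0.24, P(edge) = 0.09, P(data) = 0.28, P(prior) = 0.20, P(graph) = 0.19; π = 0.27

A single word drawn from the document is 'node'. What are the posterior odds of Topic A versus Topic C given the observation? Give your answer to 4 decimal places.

0.5647

The posterior odds equal the prior odds times the likelihood ratio: (w_i/w_j)·(f_i(x)/f_j(x)).
Categorical probabilities:
  L_A = P(node | comp) = 0.18
  L_B = P(node | comp) = 0.20
  L_C = P(node | comp) = 0.17
  L_D = P(node | comp) = 0.24
Posterior odds = (w_A·L_A) / (w_C·L_C) = (0.16·0.18) / (0.30·0.17) = 0.0288 / 0.051 ≈ 0.5647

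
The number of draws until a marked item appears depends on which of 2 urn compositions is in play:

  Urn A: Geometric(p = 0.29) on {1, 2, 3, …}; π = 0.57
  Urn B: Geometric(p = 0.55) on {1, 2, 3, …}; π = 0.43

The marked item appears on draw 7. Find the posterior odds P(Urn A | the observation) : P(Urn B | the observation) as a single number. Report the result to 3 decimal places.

Since P(k|x) ∝ w_k f_k(x), the posterior odds are w_i f_i(x) / (w_j f_j(x)).
Evaluate each component's likelihood at the observed value:
  f_A = 0.29·(1−0.29)^6 = 0.29·0.1281 = 0.0371491
  f_B = 0.55·(1−0.55)^6 = 0.55·0.00830377 = 0.00456707
Odds = (0.57/0.43) × (0.0371491/0.00456707) = 1.32558 × 8.13412 ≈ 10.782

10.782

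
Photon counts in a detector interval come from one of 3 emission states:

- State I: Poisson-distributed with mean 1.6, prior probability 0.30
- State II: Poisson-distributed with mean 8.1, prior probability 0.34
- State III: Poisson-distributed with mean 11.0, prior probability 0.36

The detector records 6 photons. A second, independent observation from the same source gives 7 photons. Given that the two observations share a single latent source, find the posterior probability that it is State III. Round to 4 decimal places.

0.1462

P(component k | x) = π_k·f_k(x) / marginal(x), where marginal(x) = Σ_j π_j·f_j(x).
Since both observations come from the same component, the likelihood for component k is f_k(x₁)·f_k(x₂).
  p_I = [e^(−1.6)·1.6^6/6! = 0.00470453] × [0.00107532] = 5.05888e-06
  p_II = [e^(−8.1)·8.1^6/6! = 0.119067] × [0.137778] = 0.0164048
  p_III = [e^(−11.0)·11.0^6/6! = 0.0410946] × [0.0645772] = 0.00265377
Weight by the priors:
  π_I·p_I = 0.30 × 5.05888e-06 = 1.51766e-06
  π_II·p_II = 0.34 × 0.0164048 = 0.00557764
  π_III·p_III = 0.36 × 0.00265377 = 0.000955357
Denominator: 1.51766e-06 + 0.00557764 + 0.000955357 = 0.00653452
Responsibility of State III: 0.000955357 / 0.00653452 ≈ 0.1462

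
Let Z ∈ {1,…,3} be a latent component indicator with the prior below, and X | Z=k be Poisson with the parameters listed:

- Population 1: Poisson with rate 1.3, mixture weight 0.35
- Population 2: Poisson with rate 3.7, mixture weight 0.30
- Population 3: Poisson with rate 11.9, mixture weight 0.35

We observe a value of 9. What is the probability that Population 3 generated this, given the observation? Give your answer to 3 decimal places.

By Bayes' theorem, P(k | x) = π_k f_k(x) / Σ_j π_j f_j(x).
Evaluate each component's likelihood at the observed value:
  f_1 = e^(−1.3)·1.3^9/9! = 7.96424e-06
  f_2 = e^(−3.7)·3.7^9/9! = 0.00885448
  f_3 = e^(−11.9)·11.9^9/9! = 0.0895479
Unnormalised posteriors:
  π_1·f_1 = 0.35 × 7.96424e-06 = 2.78748e-06
  π_2·f_2 = 0.30 × 0.00885448 = 0.00265634
  π_3·f_3 = 0.35 × 0.0895479 = 0.0313418
Normaliser: 2.78748e-06 + 0.00265634 + 0.0313418 = 0.0340009
P(Population 3 | 9) ≈ 0.922

0.922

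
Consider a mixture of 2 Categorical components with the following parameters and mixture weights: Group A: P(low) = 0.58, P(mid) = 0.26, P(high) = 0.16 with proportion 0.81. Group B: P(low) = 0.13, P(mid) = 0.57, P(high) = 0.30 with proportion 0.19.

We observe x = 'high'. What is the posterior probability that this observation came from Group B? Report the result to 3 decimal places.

0.305

The responsibility of component k is π_k f_k(x) divided by Σ_j π_j f_j(x).
Component likelihoods at x = 'high':
  L_A = P(high | comp) = 0.16
  L_B = P(high | comp) = 0.30
Weight by the priors:
  π_A·L_A = 0.81 × 0.16 = 0.1296
  π_B·L_B = 0.19 × 0.3 = 0.057
Marginal: 0.1296 + 0.057 = 0.1866
Responsibility of Group B: 0.057 / 0.1866 ≈ 0.305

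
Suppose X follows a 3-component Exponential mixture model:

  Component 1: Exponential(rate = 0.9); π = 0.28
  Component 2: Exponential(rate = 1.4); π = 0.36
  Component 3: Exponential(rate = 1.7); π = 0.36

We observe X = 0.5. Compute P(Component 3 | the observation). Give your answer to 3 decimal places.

P(component k | x) = P(Z=k)·f_k(x) / marginal(x), where marginal(x) = Σ_j P(Z=j)·f_j(x).
Exponential densities:
  p_1 = 0.573865
  p_2 = 0.695219
  p_3 = 0.726605
Multiply by the mixture weights:
  P(Z=1)·p_1 = 0.28 × 0.573865 = 0.160682
  P(Z=2)·p_2 = 0.36 × 0.695219 = 0.250279
  P(Z=3)·p_3 = 0.36 × 0.726605 = 0.261578
Marginal: 0.160682 + 0.250279 + 0.261578 = 0.672539
So the posterior for Component 3 is 0.261578 / 0.672539 ≈ 0.389.

0.389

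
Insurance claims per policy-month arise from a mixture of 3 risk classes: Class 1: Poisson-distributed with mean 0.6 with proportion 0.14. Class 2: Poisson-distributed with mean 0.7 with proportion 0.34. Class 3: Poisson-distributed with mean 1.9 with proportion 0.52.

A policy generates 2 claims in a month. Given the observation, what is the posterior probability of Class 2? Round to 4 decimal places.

Apply Bayes' rule: the posterior for each component is proportional to its prior times its likelihood at x.
Evaluate each component's likelihood at the observed value:
  p_1 = e^(−0.6)·0.6^2/2! = 0.0987861
  p_2 = e^(−0.7)·0.7^2/2! = 0.121663
  p_3 = e^(−1.9)·1.9^2/2! = 0.269971
Multiply by the mixture weights:
  P(Z=1)·p_1 = 0.14 × 0.0987861 = 0.0138301
  P(Z=2)·p_2 = 0.34 × 0.121663 = 0.0413656
  P(Z=3)·p_3 = 0.52 × 0.269971 = 0.140385
Evidence: 0.0138301 + 0.0413656 + 0.140385 = 0.195581
P(Class 2 | x) = 0.0413656 / 0.195581 ≈ 0.2115

0.2115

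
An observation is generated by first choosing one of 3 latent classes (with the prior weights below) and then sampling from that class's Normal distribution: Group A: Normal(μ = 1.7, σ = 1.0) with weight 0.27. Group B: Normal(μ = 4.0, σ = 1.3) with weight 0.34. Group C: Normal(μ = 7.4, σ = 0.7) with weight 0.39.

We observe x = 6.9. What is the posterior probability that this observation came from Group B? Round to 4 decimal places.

By Bayes' theorem, P(k | x) = P(Z=k) f_k(x) / Σ_j P(Z=j) f_j(x).
Evaluate each component's likelihood at the observed value:
  p_A = (1/(1.0·√(2π)))·exp(−(6.9−1.7)²/(2·1.0²)) = 0.398942·exp(-13.52000) = 5.36104e-07
  p_B = (1/(1.3·√(2π)))·exp(−(6.9−4.0)²/(2·1.3²)) = 0.306879·exp(-2.48817) = 0.02549
  p_C = (1/(0.7·√(2π)))·exp(−(6.9−7.4)²/(2·0.7²)) = 0.569918·exp(-0.25510) = 0.441593
Prior × likelihood for each component:
  P(Z=A)·p_A = 0.27 × 5.36104e-07 = 1.44748e-07
  P(Z=B)·p_B = 0.34 × 0.02549 = 0.00866661
  P(Z=C)·p_C = 0.39 × 0.441593 = 0.172221
Sum: 1.44748e-07 + 0.00866661 + 0.172221 = 0.180888
So the posterior for Group B is 0.00866661 / 0.180888 ≈ 0.0479.

0.0479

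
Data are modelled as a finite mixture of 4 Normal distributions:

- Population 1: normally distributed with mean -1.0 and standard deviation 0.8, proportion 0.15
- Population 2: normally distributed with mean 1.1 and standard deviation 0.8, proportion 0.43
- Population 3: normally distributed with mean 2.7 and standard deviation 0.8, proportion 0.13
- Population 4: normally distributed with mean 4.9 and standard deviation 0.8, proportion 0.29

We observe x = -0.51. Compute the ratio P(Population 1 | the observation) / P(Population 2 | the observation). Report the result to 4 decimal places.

Only the two components matter; the odds are (π_i f_i(x)) / (π_j f_j(x)).
Evaluate each component's likelihood at the observed value:
  L_1 = (1/(0.8·√(2π)))·exp(−(-0.51−-1.0)²/(2·0.8²)) = 0.498678·exp(-0.18758) = 0.413386
  L_2 = (1/(0.8·√(2π)))·exp(−(-0.51−1.1)²/(2·0.8²)) = 0.498678·exp(-2.02508) = 0.0658173
  L_3 = (1/(0.8·√(2π)))·exp(−(-0.51−2.7)²/(2·0.8²)) = 0.498678·exp(-8.05008) = 0.000159117
  L_4 = (1/(0.8·√(2π)))·exp(−(-0.51−4.9)²/(2·0.8²)) = 0.498678·exp(-22.86570) = 5.8529e-11
Odds = (0.15/0.43) × (0.413386/0.0658173) = 0.348837 × 6.28082 ≈ 2.1910

2.1910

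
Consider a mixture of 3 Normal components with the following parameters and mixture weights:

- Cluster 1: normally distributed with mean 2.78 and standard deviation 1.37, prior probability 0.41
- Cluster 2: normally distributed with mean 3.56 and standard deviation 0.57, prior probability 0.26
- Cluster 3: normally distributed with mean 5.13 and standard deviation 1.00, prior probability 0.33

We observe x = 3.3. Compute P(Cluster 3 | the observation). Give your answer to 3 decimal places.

0.082

P(component k | x) = π_k·f_k(x) / marginal(x), where marginal(x) = Σ_j π_j·f_j(x).
Normal densities:
  f_1 = (1/(1.37·√(2π)))·exp(−(3.3−2.78)²/(2·1.37²)) = 0.291199·exp(-0.07203) = 0.27096
  f_2 = (1/(0.57·√(2π)))·exp(−(3.3−3.56)²/(2·0.57²)) = 0.699899·exp(-0.10403) = 0.630746
  f_3 = (1/(1.00·√(2π)))·exp(−(3.3−5.13)²/(2·1.00²)) = 0.398942·exp(-1.67445) = 0.0747663
Prior × likelihood for each component:
  π_1·f_1 = 0.41 × 0.27096 = 0.111094
  π_2·f_2 = 0.26 × 0.630746 = 0.163994
  π_3·f_3 = 0.33 × 0.0747663 = 0.0246729
Denominator: 0.111094 + 0.163994 + 0.0246729 = 0.299761
P(Cluster 3 | the observation) ≈ 0.082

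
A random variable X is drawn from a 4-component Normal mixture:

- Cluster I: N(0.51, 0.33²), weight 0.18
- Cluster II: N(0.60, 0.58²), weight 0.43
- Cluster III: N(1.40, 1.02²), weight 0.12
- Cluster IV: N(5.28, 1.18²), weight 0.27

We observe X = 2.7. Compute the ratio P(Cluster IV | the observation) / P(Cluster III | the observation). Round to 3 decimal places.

0.401

Only the two components matter; the odds are (π_i f_i(x)) / (π_j f_j(x)).
Evaluate each component's likelihood at the observed value:
  f_I = 3.30327e-10
  f_II = 0.000979069
  f_III = 0.173613
  f_IV = 0.0309707
0.00836208 / 0.0208335 ≈ 0.401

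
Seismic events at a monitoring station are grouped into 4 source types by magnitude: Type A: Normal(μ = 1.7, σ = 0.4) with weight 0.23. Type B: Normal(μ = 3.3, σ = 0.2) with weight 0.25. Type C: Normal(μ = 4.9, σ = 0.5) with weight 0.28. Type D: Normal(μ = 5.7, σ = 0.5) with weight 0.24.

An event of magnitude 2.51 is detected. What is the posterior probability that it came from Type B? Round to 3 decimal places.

By Bayes' theorem, P(k | x) = π_k f_k(x) / Σ_j π_j f_j(x).
Normal densities:
  f_A = 0.128354
  f_B = 0.000816282
  f_C = 8.71913e-06
  f_D = 1.15636e-09
Unnormalised posteriors:
  π_A·f_A = 0.23 × 0.128354 = 0.0295215
  π_B·f_B = 0.25 × 0.000816282 = 0.000204071
  π_C·f_C = 0.28 × 8.71913e-06 = 2.44136e-06
  π_D·f_D = 0.24 × 1.15636e-09 = 2.77526e-10
Evidence: 0.0295215 + 0.000204071 + 2.44136e-06 + 2.77526e-10 = 0.029728
So the posterior for Type B is 0.000204071 / 0.029728 ≈ 0.007.

0.007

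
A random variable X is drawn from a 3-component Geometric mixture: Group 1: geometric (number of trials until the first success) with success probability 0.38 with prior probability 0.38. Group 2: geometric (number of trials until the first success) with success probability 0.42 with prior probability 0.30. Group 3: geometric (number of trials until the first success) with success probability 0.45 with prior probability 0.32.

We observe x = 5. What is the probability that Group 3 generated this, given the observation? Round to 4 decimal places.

0.2702

Posterior ∝ prior × likelihood, so P(k | x) ∝ w_k f_k(x); normalise over all components.
Evaluate each component's likelihood at the observed value:
  L_1 = 0.38·(1−0.38)^4 = 0.38·0.147763 = 0.0561501
  L_2 = 0.42·(1−0.42)^4 = 0.42·0.113165 = 0.0475293
  L_3 = 0.45·(1−0.45)^4 = 0.45·0.0915063 = 0.0411778
Prior × likelihood for each component:
  w_1·L_1 = 0.38 × 0.0561501 = 0.021337
  w_2·L_2 = 0.30 × 0.0475293 = 0.0142588
  w_3·L_3 = 0.32 × 0.0411778 = 0.0131769
Sum: 0.021337 + 0.0142588 + 0.0131769 = 0.0487727
So the posterior for Group 3 is 0.0131769 / 0.0487727 ≈ 0.2702.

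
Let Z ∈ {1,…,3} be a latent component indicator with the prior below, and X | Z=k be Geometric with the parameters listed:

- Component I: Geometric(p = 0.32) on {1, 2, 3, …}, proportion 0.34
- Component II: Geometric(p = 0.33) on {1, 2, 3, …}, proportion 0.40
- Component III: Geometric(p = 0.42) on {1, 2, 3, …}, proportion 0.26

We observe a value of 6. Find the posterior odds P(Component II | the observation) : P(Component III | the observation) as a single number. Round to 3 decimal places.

Posterior odds = (π_i f_i(x)) / (π_j f_j(x)); the normalising sum cancels.
Geometric probabilities:
  L_I = 0.0465259
  L_II = 0.0445541
  L_III = 0.027567
Posterior odds = (π_II·L_II) / (π_III·L_III) = (0.40·0.0445541) / (0.26·0.027567) = 0.0178217 / 0.00716742 ≈ 2.486

2.486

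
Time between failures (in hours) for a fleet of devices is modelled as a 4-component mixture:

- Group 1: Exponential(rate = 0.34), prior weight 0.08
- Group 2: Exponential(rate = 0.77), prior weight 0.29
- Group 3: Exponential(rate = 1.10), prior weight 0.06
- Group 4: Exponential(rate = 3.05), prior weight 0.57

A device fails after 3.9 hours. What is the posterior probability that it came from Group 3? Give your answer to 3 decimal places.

Apply Bayes' rule: the posterior for each component is proportional to its prior times its likelihood at x.
Exponential densities:
  L_1 = 0.0902827
  L_2 = 0.0382212
  L_3 = 0.0150754
  L_4 = 2.08145e-05
Prior × likelihood for each component:
  w_1·L_1 = 0.08 × 0.0902827 = 0.00722261
  w_2·L_2 = 0.29 × 0.0382212 = 0.0110841
  w_3·L_3 = 0.06 × 0.0150754 = 0.000904525
  w_4·L_4 = 0.57 × 2.08145e-05 = 1.18643e-05
Evidence: 0.00722261 + 0.0110841 + 0.000904525 + 1.18643e-05 = 0.0192232
Responsibility of Group 3: 0.000904525 / 0.0192232 ≈ 0.047

0.047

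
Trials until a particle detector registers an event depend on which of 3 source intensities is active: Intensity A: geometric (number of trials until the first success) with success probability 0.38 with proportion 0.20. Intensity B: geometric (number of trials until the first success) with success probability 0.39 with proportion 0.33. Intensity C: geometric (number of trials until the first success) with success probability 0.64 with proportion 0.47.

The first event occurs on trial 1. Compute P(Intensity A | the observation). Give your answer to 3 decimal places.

The responsibility of component k is π_k f_k(x) divided by Σ_j π_j f_j(x).
Evaluate each component's likelihood at the observed value:
  f_A = 0.38·(1−0.38)^0 = 0.38·1 = 0.38
  f_B = 0.39·(1−0.39)^0 = 0.39·1 = 0.39
  f_C = 0.64·(1−0.64)^0 = 0.64·1 = 0.64
Weight by the priors:
  π_A·f_A = 0.20 × 0.38 = 0.076
  π_B·f_B = 0.33 × 0.39 = 0.1287
  π_C·f_C = 0.47 × 0.64 = 0.3008
Sum: 0.076 + 0.1287 + 0.3008 = 0.5055
So the posterior for Intensity A is 0.076 / 0.5055 ≈ 0.150.

0.150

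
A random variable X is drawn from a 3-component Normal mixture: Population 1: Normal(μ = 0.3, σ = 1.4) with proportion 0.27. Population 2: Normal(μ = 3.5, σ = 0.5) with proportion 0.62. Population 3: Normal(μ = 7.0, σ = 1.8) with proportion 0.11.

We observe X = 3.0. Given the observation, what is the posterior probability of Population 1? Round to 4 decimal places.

The responsibility of component k is P(Z=k) f_k(x) divided by Σ_j P(Z=j) f_j(x).
Normal densities:
  L_1 = (1/(1.4·√(2π)))·exp(−(3.0−0.3)²/(2·1.4²)) = 0.284959·exp(-1.85969) = 0.0443739
  L_2 = (1/(0.5·√(2π)))·exp(−(3.0−3.5)²/(2·0.5²)) = 0.797885·exp(-0.50000) = 0.483941
  L_3 = (1/(1.8·√(2π)))·exp(−(3.0−7.0)²/(2·1.8²)) = 0.221635·exp(-2.46914) = 0.0187631
Multiply by the mixture weights:
  P(Z=1)·L_1 = 0.27 × 0.0443739 = 0.0119809
  P(Z=2)·L_2 = 0.62 × 0.483941 = 0.300044
  P(Z=3)·L_3 = 0.11 × 0.0187631 = 0.00206395
Marginal: 0.0119809 + 0.300044 + 0.00206395 = 0.314089
P(Population 1 | the observation) ≈ 0.0381

0.0381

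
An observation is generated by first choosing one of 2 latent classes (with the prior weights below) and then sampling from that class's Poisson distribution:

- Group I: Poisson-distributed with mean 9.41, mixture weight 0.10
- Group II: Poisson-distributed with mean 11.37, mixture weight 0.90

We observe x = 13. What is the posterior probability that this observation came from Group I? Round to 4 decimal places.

0.0632

P(component k | x) = π_k·f_k(x) / marginal(x), where marginal(x) = Σ_j π_j·f_j(x).
Poisson probabilities:
  f_I = e^(−9.41)·9.41^13/13! = 0.0596587
  f_II = e^(−11.37)·11.37^13/13! = 0.0983281
Multiply by the mixture weights:
  π_I·f_I = 0.10 × 0.0596587 = 0.00596587
  π_II·f_II = 0.90 × 0.0983281 = 0.0884953
Denominator: 0.00596587 + 0.0884953 = 0.0944611
P(Group I | 13) ≈ 0.0632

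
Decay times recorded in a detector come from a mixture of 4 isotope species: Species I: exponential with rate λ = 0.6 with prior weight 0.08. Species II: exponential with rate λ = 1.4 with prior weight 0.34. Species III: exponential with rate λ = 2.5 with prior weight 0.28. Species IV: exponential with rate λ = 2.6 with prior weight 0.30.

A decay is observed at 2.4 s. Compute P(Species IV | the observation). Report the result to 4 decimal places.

0.0488

By Bayes' theorem, P(k | x) = π_k f_k(x) / Σ_j π_j f_j(x).
Evaluate each component's likelihood at the observed value:
  f_I = 0.142157
  f_II = 0.0486294
  f_III = 0.00619688
  f_IV = 0.00506962
Prior × likelihood for each component:
  π_I·f_I = 0.08 × 0.142157 = 0.0113725
  π_II·f_II = 0.34 × 0.0486294 = 0.016534
  π_III·f_III = 0.28 × 0.00619688 = 0.00173513
  π_IV·f_IV = 0.30 × 0.00506962 = 0.00152089
Denominator: 0.0113725 + 0.016534 + 0.00173513 + 0.00152089 = 0.0311625
Responsibility of Species IV: 0.00152089 / 0.0311625 ≈ 0.0488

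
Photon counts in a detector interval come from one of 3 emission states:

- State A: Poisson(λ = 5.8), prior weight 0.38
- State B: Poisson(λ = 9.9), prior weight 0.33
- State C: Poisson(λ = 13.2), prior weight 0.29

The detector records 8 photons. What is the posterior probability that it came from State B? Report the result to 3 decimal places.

0.437

By Bayes' theorem, P(k | x) = π_k f_k(x) / Σ_j π_j f_j(x).
Poisson probabilities:
  p_A = 0.0961602
  p_B = 0.114827
  p_C = 0.0423042
Unnormalised posteriors:
  π_A·p_A = 0.38 × 0.0961602 = 0.0365409
  π_B·p_B = 0.33 × 0.114827 = 0.0378931
  π_C·p_C = 0.29 × 0.0423042 = 0.0122682
Denominator: 0.0365409 + 0.0378931 + 0.0122682 = 0.0867022
So the posterior for State B is 0.0378931 / 0.0867022 ≈ 0.437.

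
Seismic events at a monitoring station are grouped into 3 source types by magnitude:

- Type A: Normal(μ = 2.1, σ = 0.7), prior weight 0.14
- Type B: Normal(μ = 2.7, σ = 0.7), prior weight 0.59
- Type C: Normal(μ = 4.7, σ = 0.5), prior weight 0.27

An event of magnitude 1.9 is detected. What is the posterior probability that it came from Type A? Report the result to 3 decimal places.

P(component k | x) = π_k·f_k(x) / marginal(x), where marginal(x) = Σ_j π_j·f_j(x).
Normal densities:
  L_A = (1/(0.7·√(2π)))·exp(−(1.9−2.1)²/(2·0.7²)) = 0.569918·exp(-0.04082) = 0.547124
  L_B = (1/(0.7·√(2π)))·exp(−(1.9−2.7)²/(2·0.7²)) = 0.569918·exp(-0.65306) = 0.296614
  L_C = (1/(0.5·√(2π)))·exp(−(1.9−4.7)²/(2·0.5²)) = 0.797885·exp(-15.68000) = 1.23652e-07
Weight by the priors:
  π_A·L_A = 0.14 × 0.547124 = 0.0765974
  π_B·L_B = 0.59 × 0.296614 = 0.175002
  π_C·L_C = 0.27 × 1.23652e-07 = 3.33862e-08
Denominator: 0.0765974 + 0.175002 + 3.33862e-08 = 0.251599
P(Type A | the observation) ≈ 0.304

0.304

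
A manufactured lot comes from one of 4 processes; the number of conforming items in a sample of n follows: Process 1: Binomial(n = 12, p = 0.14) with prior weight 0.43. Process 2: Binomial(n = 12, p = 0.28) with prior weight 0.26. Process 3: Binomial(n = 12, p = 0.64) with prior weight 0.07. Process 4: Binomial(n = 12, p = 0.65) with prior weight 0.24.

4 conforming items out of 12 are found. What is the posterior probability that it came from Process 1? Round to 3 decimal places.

The responsibility of component k is π_k f_k(x) divided by Σ_j π_j f_j(x).
Binomial probabilities:
  L_1 = C(12,4)·0.14^4·0.86^8 = 495·0.00038416·0.299218 = 0.056899
  L_2 = C(12,4)·0.28^4·0.72^8 = 495·0.00614656·0.0722204 = 0.219734
  L_3 = C(12,4)·0.64^4·0.36^8 = 495·0.167772·0.000282111 = 0.0234285
  L_4 = C(12,4)·0.65^4·0.35^8 = 495·0.178506·0.000225188 = 0.0198977
Prior × likelihood for each component:
  π_1·L_1 = 0.43 × 0.056899 = 0.0244666
  π_2·L_2 = 0.26 × 0.219734 = 0.0571308
  π_3·L_3 = 0.07 × 0.0234285 = 0.00164
  π_4·L_4 = 0.24 × 0.0198977 = 0.00477545
Evidence: 0.0244666 + 0.0571308 + 0.00164 + 0.00477545 = 0.0880129
P(Process 1 | 4 conforming items out of 12) = 0.0244666 / 0.0880129 ≈ 0.278

0.278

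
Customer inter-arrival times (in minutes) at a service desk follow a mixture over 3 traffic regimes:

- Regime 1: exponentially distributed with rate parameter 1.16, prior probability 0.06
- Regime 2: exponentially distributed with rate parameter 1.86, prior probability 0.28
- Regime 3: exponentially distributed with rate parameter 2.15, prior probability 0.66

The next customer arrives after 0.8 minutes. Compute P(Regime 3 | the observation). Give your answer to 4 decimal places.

By Bayes' theorem, P(k | x) = w_k f_k(x) / Σ_j w_j f_j(x).
Exponential densities:
  L_1 = 0.458599
  L_2 = 0.420032
  L_3 = 0.384992
Multiply by the mixture weights:
  w_1·L_1 = 0.06 × 0.458599 = 0.0275159
  w_2·L_2 = 0.28 × 0.420032 = 0.117609
  w_3·L_3 = 0.66 × 0.384992 = 0.254095
Normaliser: 0.0275159 + 0.117609 + 0.254095 = 0.39922
P(Regime 3 | the observation) = 0.254095 / 0.39922 ≈ 0.6365

0.6365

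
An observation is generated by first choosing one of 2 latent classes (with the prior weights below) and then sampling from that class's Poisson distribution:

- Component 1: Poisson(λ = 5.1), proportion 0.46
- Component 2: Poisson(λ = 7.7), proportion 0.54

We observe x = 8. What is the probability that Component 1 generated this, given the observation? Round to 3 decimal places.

0.298

Posterior ∝ prior × likelihood, so P(k | x) ∝ P(Z=k) f_k(x); normalise over all components.
Component likelihoods at x = 8:
  L_1 = e^(−5.1)·5.1^8/8! = 0.0692052
  L_2 = e^(−7.7)·7.7^8/8! = 0.138783
Unnormalised posteriors:
  P(Z=1)·L_1 = 0.46 × 0.0692052 = 0.0318344
  P(Z=2)·L_2 = 0.54 × 0.138783 = 0.0749431
Normaliser: 0.0318344 + 0.0749431 = 0.106777
Responsibility of Component 1: 0.0318344 / 0.106777 ≈ 0.298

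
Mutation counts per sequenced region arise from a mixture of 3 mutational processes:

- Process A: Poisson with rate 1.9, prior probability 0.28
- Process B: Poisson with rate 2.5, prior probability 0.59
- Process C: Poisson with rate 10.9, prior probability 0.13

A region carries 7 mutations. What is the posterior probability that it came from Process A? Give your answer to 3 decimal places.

Posterior ∝ prior × likelihood, so P(k | x) ∝ π_k f_k(x); normalise over all components.
Component likelihoods at x = 7 mutations:
  L_A = 0.00265268
  L_B = 0.00994062
  L_C = 0.0669492
Weight by the priors:
  π_A·L_A = 0.28 × 0.00265268 = 0.000742751
  π_B·L_B = 0.59 × 0.00994062 = 0.00586496
  π_C·L_C = 0.13 × 0.0669492 = 0.00870339
Evidence: 0.000742751 + 0.00586496 + 0.00870339 = 0.0153111
Responsibility of Process A: 0.000742751 / 0.0153111 ≈ 0.049

0.049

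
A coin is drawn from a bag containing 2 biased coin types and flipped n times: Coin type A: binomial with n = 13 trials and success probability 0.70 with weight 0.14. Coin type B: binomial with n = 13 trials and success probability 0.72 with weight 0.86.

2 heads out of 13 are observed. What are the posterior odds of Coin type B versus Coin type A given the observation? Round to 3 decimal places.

3.043

Since P(k|x) ∝ w_k f_k(x), the posterior odds are w_i f_i(x) / (w_j f_j(x)).
Component likelihoods at x = 2 heads out of 13:
  f_A = C(13,2)·0.70^2·0.30^11 = 78·0.49·1.77147e-06 = 6.77056e-05
  f_B = C(13,2)·0.72^2·0.28^11 = 78·0.5184·8.29351e-07 = 3.3535e-05
Posterior odds = (w_B·f_B) / (w_A·f_A) = (0.86·3.3535e-05) / (0.14·6.77056e-05) = 2.88401e-05 / 9.47878e-06 ≈ 3.043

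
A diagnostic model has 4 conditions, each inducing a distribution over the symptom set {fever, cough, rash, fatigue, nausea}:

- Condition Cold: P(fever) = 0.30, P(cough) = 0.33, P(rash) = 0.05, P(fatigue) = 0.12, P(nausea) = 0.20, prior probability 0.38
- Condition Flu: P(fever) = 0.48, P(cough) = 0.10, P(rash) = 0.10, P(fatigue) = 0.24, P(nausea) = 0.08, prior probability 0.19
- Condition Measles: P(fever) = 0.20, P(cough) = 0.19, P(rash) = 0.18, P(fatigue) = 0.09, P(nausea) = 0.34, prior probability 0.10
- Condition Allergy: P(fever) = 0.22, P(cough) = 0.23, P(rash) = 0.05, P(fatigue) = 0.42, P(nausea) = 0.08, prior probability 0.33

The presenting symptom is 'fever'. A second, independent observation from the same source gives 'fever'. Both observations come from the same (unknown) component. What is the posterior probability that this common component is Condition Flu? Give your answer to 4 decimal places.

0.4469

The responsibility of component k is P(Z=k) f_k(x) divided by Σ_j P(Z=j) f_j(x).
Since both observations come from the same component, the likelihood for component k is f_k(x₁)·f_k(x₂).
  f_Cold = [0.3] × [0.3] = 0.09
  f_Flu = [0.48] × [0.48] = 0.2304
  f_Measles = [0.2] × [0.2] = 0.04
  f_Allergy = [0.22] × [0.22] = 0.0484
Multiply by the mixture weights:
  P(Z=Cold)·f_Cold = 0.38 × 0.09 = 0.0342
  P(Z=Flu)·f_Flu = 0.19 × 0.2304 = 0.043776
  P(Z=Measles)·f_Measles = 0.10 × 0.04 = 0.004
  P(Z=Allergy)·f_Allergy = 0.33 × 0.0484 = 0.015972
Denominator: 0.0342 + 0.043776 + 0.004 + 0.015972 = 0.097948
P(Condition Flu | x) = 0.043776 / 0.097948 ≈ 0.4469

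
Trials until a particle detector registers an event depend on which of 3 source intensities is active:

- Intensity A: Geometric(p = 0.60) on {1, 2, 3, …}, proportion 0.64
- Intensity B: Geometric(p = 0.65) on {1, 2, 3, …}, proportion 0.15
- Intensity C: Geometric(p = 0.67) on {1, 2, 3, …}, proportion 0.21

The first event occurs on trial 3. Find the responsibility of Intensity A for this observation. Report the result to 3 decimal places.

By Bayes' theorem, P(k | x) = w_k f_k(x) / Σ_j w_j f_j(x).
Evaluate each component's likelihood at the observed value:
  f_A = 0.60·(1−0.60)^2 = 0.60·0.16 = 0.096
  f_B = 0.65·(1−0.65)^2 = 0.65·0.1225 = 0.079625
  f_C = 0.67·(1−0.67)^2 = 0.67·0.1089 = 0.072963
Prior × likelihood for each component:
  w_A·f_A = 0.64 × 0.096 = 0.06144
  w_B·f_B = 0.15 × 0.079625 = 0.0119437
  w_C·f_C = 0.21 × 0.072963 = 0.0153222
Denominator: 0.06144 + 0.0119437 + 0.0153222 = 0.088706
P(Intensity A | data) ≈ 0.693

0.693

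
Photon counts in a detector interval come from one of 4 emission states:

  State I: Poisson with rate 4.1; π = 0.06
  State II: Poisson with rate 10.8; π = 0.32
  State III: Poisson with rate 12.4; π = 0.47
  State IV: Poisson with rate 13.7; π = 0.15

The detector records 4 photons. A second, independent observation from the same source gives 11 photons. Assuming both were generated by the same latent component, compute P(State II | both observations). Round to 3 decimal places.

0.630

Apply Bayes' rule: the posterior for each component is proportional to its prior times its likelihood at x.
Since both observations come from the same component, the likelihood for component k is f_k(x₁)·f_k(x₂).
  p_I = [e^(−4.1)·4.1^4/4! = 0.195127] × [0.00228486] = 0.000445837
  p_II = [e^(−10.8)·10.8^4/4! = 0.0115639] × [0.119159] = 0.00137793
  p_III = [e^(−12.4)·12.4^4/4! = 0.00405718] × [0.109959] = 0.000446124
  p_IV = [e^(−13.7)·13.7^4/4! = 0.00164754] × [0.0897297] = 0.000147833
Multiply by the mixture weights:
  w_I·p_I = 0.06 × 0.000445837 = 2.67502e-05
  w_II·p_II = 0.32 × 0.00137793 = 0.000440939
  w_III·p_III = 0.47 × 0.000446124 = 0.000209678
  w_IV·p_IV = 0.15 × 0.000147833 = 2.2175e-05
Marginal: 2.67502e-05 + 0.000440939 + 0.000209678 + 2.2175e-05 = 0.000699542
P(State II | data) = 0.000440939 / 0.000699542 ≈ 0.630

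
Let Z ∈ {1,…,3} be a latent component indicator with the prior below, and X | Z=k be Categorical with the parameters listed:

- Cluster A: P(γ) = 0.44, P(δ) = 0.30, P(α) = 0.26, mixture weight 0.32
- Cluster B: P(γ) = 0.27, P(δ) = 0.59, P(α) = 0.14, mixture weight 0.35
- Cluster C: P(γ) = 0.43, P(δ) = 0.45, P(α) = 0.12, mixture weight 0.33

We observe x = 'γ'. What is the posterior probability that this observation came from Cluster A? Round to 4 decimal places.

0.3733

By Bayes' theorem, P(k | x) = π_k f_k(x) / Σ_j π_j f_j(x).
Component likelihoods at x = 'γ':
  L_A = P(γ | comp) = 0.44
  L_B = P(γ | comp) = 0.27
  L_C = P(γ | comp) = 0.43
Prior × likelihood for each component:
  π_A·L_A = 0.32 × 0.44 = 0.1408
  π_B·L_B = 0.35 × 0.27 = 0.0945
  π_C·L_C = 0.33 × 0.43 = 0.1419
Marginal: 0.1408 + 0.0945 + 0.1419 = 0.3772
P(Cluster A | data) ≈ 0.3733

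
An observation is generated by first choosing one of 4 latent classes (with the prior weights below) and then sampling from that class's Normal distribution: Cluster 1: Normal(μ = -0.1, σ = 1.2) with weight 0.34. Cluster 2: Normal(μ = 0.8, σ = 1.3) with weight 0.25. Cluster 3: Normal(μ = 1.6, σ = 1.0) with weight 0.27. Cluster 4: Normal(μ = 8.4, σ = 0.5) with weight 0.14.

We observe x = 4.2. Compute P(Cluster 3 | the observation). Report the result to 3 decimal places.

0.577

P(component k | x) = π_k·f_k(x) / marginal(x), where marginal(x) = Σ_j π_j·f_j(x).
Evaluate each component's likelihood at the observed value:
  L_1 = 0.000541375
  L_2 = 0.0100376
  L_3 = 0.013583
  L_4 = 3.80216e-16
Weight by the priors:
  π_1·L_1 = 0.34 × 0.000541375 = 0.000184067
  π_2·L_2 = 0.25 × 0.0100376 = 0.00250939
  π_3·L_3 = 0.27 × 0.013583 = 0.0036674
  π_4·L_4 = 0.14 × 3.80216e-16 = 5.32303e-17
Denominator: 0.000184067 + 0.00250939 + 0.0036674 + 5.32303e-17 = 0.00636086
P(Cluster 3 | 4.2) ≈ 0.577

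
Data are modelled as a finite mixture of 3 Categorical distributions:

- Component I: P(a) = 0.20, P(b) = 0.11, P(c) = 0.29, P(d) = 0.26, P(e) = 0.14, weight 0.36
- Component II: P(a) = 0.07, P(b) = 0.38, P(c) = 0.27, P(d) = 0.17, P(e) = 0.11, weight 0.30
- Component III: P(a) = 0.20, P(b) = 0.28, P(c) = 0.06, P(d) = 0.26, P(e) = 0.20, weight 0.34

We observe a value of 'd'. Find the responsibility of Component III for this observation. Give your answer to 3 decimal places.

0.379

By Bayes' theorem, P(k | x) = π_k f_k(x) / Σ_j π_j f_j(x).
Evaluate each component's likelihood at the observed value:
  f_I = 0.26
  f_II = 0.17
  f_III = 0.26
Unnormalised posteriors:
  π_I·f_I = 0.36 × 0.26 = 0.0936
  π_II·f_II = 0.30 × 0.17 = 0.051
  π_III·f_III = 0.34 × 0.26 = 0.0884
Marginal: 0.0936 + 0.051 + 0.0884 = 0.233
So the posterior for Component III is 0.0884 / 0.233 ≈ 0.379.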